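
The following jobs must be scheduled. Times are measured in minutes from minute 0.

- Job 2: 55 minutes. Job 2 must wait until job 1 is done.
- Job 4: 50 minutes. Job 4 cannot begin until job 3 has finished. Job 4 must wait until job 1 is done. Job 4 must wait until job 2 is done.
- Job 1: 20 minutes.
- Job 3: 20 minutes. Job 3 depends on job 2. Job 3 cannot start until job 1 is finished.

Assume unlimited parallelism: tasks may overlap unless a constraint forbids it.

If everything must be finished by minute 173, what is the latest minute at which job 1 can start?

28

Job 4 has no dependents, so it just needs to finish by minute 173. Starting by 173 − 50 = minute 123 achieves that.
Job 3 feeds into job 4 (must start by minute 123); so job 3 must finish by minute 123 and therefore start by minute 103.
Job 2 has several dependents: job 3 (must start by minute 103); job 4 (must start by minute 123). The earliest of those limits is minute 103, so job 2 must start by 103 − 55 = minute 48.
For job 1: job 2 (must start by minute 48); job 3 (must start by minute 103); job 4 (must start by minute 123). The most restrictive is minute 48; with a 20-minute duration, job 1 must start by minute 28.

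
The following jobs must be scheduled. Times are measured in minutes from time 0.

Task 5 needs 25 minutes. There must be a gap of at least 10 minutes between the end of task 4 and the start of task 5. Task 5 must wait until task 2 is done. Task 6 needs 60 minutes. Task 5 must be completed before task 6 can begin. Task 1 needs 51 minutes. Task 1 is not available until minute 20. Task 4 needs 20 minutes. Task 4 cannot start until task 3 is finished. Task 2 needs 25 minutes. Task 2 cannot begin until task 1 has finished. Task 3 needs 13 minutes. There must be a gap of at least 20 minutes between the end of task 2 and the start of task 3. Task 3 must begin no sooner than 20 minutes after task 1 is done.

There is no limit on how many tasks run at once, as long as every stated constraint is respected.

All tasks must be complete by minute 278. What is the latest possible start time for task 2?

Task 6 must finish by minute 278; it takes 60 minutes, so it must start by 278 − 60 = minute 218.
Task 5 has to be done before task 6 (must start by minute 218). That means finishing by minute 218, i.e. starting by 218 − 25 = minute 193.
Task 4 feeds into task 5 (must start by minute 193, minus 10-minute gap → minute 183); so task 4 must finish by minute 183 and therefore start by minute 163.
Task 3 feeds into task 4 (must start by minute 163); so task 3 must finish by minute 163 and therefore start by minute 150.
Task 2 feeds task 3 (must start by minute 150, minus 20-minute gap → minute 130); task 5 (must start by minute 193). Taking the minimum, task 2 must finish by minute 130 and start by 130 − 25 = minute 105.

105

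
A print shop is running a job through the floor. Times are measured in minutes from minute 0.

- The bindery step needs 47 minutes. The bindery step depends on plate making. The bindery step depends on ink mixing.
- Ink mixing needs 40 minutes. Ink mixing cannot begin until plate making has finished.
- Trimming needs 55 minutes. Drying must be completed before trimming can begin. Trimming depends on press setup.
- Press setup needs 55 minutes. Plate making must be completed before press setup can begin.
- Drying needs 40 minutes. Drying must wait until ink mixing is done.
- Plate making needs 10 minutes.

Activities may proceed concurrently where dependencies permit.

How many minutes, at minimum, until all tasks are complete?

Plate making can start immediately at minute 0; it finishes at minute 10.
After plate making (finishes minute 10), press setup can start at minute 10 and finishes at minute 65.
Ink mixing cannot begin until plate making (finishes minute 10). It runs from minute 10 to 10 + 40 = minute 50.
The bindery step needs all of plate making (finishes minute 10); ink mixing (finishes minute 50). That puts its earliest start at minute 50; it finishes at 50 + 47 = minute 97.
Drying waits on ink mixing (finishes minute 50), so it starts at minute 50 and finishes at 50 + 40 = minute 90.
Trimming needs all of drying (finishes minute 90); press setup (finishes minute 65). That puts its earliest start at minute 90; it finishes at 90 + 55 = minute 145.
All tasks are finished once the last one completes. Finish times: Plate making at 10, Ink mixing at 50, Press setup at 65, Drying at 90, Trimming at 145, The bindery step at 97. The latest is minute 145.

145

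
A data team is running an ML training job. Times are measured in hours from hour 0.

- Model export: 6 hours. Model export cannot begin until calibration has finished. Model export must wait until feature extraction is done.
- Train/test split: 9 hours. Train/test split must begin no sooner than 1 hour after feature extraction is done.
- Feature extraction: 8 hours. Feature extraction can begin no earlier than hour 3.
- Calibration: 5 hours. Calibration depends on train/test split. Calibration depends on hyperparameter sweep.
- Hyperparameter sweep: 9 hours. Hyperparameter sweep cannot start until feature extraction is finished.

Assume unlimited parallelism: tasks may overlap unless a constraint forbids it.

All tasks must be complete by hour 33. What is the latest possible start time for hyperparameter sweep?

Nothing follows model export; the deadline of hour 33 is its only limit. It must start by 33 − 6 = hour 27.
Calibration feeds into model export (must start by hour 27); so calibration must finish by hour 27 and therefore start by hour 22.
Hyperparameter sweep feeds into calibration (must start by hour 22); so hyperparameter sweep must finish by hour 22 and therefore start by hour 13.

13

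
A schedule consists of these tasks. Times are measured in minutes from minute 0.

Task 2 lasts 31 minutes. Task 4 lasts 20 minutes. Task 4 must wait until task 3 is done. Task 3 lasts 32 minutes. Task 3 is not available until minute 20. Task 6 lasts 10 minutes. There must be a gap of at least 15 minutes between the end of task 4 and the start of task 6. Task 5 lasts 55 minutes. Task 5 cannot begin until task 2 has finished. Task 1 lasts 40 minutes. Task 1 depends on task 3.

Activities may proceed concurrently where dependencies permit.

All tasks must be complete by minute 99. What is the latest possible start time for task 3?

22

To finish by minute 99, task 1 (duration 40) must start no later than minute 59.
Task 6 has no dependents, so it just needs to finish by minute 99. Starting by 99 − 10 = minute 89 achieves that.
Since task 6 (must start by minute 89, minus 15-minute gap → minute 74) depends on it, task 4 must finish by minute 74. Backing off its 20-minute duration gives a latest start of minute 54.
Task 3 has several dependents: task 1 (must start by minute 59); task 4 (must start by minute 54). The earliest of those limits is minute 54, so task 3 must start by 54 − 32 = minute 22.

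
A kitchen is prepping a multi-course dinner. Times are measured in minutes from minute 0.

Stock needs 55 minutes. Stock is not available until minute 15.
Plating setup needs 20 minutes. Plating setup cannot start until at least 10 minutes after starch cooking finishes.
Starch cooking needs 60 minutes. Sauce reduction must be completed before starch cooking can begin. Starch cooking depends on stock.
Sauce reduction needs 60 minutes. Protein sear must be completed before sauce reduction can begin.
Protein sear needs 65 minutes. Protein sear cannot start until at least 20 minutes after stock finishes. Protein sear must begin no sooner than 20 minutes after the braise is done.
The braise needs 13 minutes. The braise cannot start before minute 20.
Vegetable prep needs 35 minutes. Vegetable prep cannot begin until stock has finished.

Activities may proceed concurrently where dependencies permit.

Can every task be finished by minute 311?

Yes

The braise waits on its own release at minute 20, so it starts at minute 20 and finishes at 20 + 13 = minute 33.
Stock cannot begin until its own release at minute 15. It runs from minute 15 to 15 + 55 = minute 70.
Vegetable prep cannot begin until stock (finishes minute 70). It runs from minute 70 to 70 + 35 = minute 105.
Protein sear cannot start until stock (finishes minute 70, plus 20-minute gap → minute 90); the braise (finishes minute 33, plus 20-minute gap → minute 53). The controlling bound is minute 90, so protein sear finishes at 90 + 65 = minute 155.
Sauce reduction waits on protein sear (finishes minute 155), so it starts at minute 155 and finishes at 155 + 60 = minute 215.
For starch cooking: sauce reduction (finishes minute 215); stock (finishes minute 70). Taking the maximum gives a start of minute 215, and it finishes at 215 + 60 = minute 275.
After starch cooking (finishes minute 275, plus 10-minute gap → minute 285), plating setup can start at minute 285 and finishes at minute 305.
Every task is finished by minute 305, which is no later than the deadline of 311, so the schedule is feasible.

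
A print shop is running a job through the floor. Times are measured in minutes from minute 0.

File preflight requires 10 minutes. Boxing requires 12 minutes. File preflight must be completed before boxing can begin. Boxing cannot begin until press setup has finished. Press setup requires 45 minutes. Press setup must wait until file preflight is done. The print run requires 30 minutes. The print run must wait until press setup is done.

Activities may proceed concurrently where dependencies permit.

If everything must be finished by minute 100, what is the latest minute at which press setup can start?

To finish by minute 100, the print run (duration 30) must start no later than minute 70.
Nothing follows boxing; the deadline of minute 100 is its only limit. It must start by 100 − 12 = minute 88.
Press setup has several dependents: the print run (must start by minute 70); boxing (must start by minute 88). The earliest of those limits is minute 70, so press setup must start by 70 − 45 = minute 25.

25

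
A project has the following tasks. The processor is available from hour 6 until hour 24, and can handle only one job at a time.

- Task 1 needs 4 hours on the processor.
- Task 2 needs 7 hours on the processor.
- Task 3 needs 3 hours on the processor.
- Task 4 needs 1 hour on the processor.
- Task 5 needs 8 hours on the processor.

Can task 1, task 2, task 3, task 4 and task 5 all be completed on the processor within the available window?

The processor window is 24 − 6 = 18 hours.
Running back to back, the jobs need 4 + 7 + 3 + 1 + 8 = 23 hours on the processor.
Since 23 > 18, they cannot all fit.

No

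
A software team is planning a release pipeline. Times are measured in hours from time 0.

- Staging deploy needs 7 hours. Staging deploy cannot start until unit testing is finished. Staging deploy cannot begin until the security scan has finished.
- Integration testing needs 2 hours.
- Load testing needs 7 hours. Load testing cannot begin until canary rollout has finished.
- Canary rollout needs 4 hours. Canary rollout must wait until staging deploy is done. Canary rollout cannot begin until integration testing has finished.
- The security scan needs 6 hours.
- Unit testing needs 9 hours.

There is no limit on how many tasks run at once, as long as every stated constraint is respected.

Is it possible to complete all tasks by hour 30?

Yes

Nothing blocks the security scan, so it runs from hour 0 to hour 6.
Nothing blocks integration testing, so it runs from hour 0 to hour 2.
Unit testing has no prerequisites, so it starts at hour 0 and finishes at hour 9.
Staging deploy has to wait for unit testing (finishes hour 9); the security scan (finishes hour 6). The latest of these is hour 9, so staging deploy runs hour 9 to 9 + 7 = hour 16.
For canary rollout: staging deploy (finishes hour 16); integration testing (finishes hour 2). Taking the maximum gives a start of hour 16, and it finishes at 16 + 4 = hour 20.
After canary rollout (finishes hour 20), load testing can start at hour 20 and finishes at hour 27.
Every task is finished by hour 27, which is no later than the deadline of 30, so the schedule is feasible.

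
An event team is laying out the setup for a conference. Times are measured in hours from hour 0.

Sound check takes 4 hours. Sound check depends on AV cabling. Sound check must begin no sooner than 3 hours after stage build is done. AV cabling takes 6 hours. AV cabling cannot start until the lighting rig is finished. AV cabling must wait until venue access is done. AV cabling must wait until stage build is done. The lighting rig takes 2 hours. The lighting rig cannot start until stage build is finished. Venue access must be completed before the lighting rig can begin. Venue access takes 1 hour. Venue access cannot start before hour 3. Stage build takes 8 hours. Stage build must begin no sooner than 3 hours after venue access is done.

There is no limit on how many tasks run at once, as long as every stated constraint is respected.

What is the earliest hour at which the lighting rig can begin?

15

After its own release at hour 3, venue access can start at hour 3 and finishes at hour 4.
Stage build waits on venue access (finishes hour 4, plus 3-hour gap → hour 7), so it starts at hour 7 and finishes at 7 + 8 = hour 15.
The lighting rig waits on stage build (finishes hour 15); venue access (finishes hour 4). The latest of these is hour 15, which is the earliest the lighting rig can start.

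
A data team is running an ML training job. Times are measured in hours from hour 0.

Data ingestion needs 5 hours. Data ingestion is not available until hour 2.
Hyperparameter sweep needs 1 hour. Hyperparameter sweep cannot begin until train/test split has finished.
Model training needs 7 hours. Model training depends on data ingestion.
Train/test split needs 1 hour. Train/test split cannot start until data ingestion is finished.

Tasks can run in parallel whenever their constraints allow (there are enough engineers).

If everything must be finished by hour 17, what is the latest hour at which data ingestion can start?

5

Hyperparameter sweep has no dependents, so it just needs to finish by hour 17. Starting by 17 − 1 = hour 16 achieves that.
Train/test split feeds into hyperparameter sweep (must start by hour 16); so train/test split must finish by hour 16 and therefore start by hour 15.
Nothing follows model training; the deadline of hour 17 is its only limit. It must start by 17 − 7 = hour 10.
For data ingestion: train/test split (must start by hour 15); model training (must start by hour 10). The most restrictive is hour 10; with a 5-hour duration, data ingestion must start by hour 5.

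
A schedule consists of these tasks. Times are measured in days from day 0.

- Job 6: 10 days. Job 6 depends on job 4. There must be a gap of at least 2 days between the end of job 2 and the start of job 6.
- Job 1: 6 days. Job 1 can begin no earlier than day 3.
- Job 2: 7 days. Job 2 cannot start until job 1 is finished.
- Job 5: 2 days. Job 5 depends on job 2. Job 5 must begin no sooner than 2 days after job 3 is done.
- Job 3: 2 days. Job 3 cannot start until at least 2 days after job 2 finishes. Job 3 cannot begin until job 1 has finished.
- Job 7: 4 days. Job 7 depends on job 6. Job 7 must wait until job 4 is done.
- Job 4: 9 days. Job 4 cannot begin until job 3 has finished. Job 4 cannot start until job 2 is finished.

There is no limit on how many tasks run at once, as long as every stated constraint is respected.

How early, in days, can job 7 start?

After its own release at day 3, job 1 can start at day 3 and finishes at day 9.
Job 2 cannot begin until job 1 (finishes day 9). It runs from day 9 to 9 + 7 = day 16.
Job 3 has to wait for job 2 (finishes day 16, plus 2-day gap → day 18); job 1 (finishes day 9). The latest of these is day 18, so job 3 runs day 18 to 18 + 2 = day 20.
Job 4 needs all of job 3 (finishes day 20); job 2 (finishes day 16). That puts its earliest start at day 20; it finishes at 20 + 9 = day 29.
Job 6 needs all of job 4 (finishes day 29); job 2 (finishes day 16, plus 2-day gap → day 18). That puts its earliest start at day 29; it finishes at 29 + 10 = day 39.
Job 7 waits on job 6 (finishes day 39); job 4 (finishes day 29). The latest of these is day 39, which is the earliest job 7 can start.

39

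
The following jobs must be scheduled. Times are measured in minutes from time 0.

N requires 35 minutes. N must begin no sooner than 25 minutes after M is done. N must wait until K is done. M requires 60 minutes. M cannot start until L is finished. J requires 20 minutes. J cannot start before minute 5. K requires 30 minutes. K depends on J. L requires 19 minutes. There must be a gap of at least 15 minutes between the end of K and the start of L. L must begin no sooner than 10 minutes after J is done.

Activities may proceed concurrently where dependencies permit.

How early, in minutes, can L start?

After its own release at minute 5, J can start at minute 5 and finishes at minute 25.
K cannot begin until J (finishes minute 25). It runs from minute 25 to 25 + 30 = minute 55.
L waits on K (finishes minute 55, plus 15-minute gap → minute 70); J (finishes minute 25, plus 10-minute gap → minute 35). The latest of these is minute 70, which is the earliest L can start.

70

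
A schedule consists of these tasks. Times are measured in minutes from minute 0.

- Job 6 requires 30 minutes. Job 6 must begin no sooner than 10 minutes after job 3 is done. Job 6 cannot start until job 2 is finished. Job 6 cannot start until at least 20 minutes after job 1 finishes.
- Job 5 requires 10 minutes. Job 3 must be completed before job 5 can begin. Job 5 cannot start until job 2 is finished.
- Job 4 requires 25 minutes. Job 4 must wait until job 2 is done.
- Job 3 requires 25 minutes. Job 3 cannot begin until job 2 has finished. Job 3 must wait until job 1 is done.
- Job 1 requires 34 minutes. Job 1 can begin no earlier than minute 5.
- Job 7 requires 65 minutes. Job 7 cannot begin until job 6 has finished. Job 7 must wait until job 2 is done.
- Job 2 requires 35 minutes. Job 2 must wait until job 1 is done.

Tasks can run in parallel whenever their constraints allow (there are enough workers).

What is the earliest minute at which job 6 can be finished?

Job 1 waits on its own release at minute 5, so it starts at minute 5 and finishes at 5 + 34 = minute 39.
Job 2 cannot begin until job 1 (finishes minute 39). It runs from minute 39 to 39 + 35 = minute 74.
For job 3: job 2 (finishes minute 74); job 1 (finishes minute 39). Taking the maximum gives a start of minute 74, and it finishes at 74 + 25 = minute 99.
Job 6 needs all of job 3 (finishes minute 99, plus 10-minute gap → minute 109); job 2 (finishes minute 74); job 1 (finishes minute 39, plus 20-minute gap → minute 59). That puts its earliest start at minute 109; it finishes at 109 + 30 = minute 139.

139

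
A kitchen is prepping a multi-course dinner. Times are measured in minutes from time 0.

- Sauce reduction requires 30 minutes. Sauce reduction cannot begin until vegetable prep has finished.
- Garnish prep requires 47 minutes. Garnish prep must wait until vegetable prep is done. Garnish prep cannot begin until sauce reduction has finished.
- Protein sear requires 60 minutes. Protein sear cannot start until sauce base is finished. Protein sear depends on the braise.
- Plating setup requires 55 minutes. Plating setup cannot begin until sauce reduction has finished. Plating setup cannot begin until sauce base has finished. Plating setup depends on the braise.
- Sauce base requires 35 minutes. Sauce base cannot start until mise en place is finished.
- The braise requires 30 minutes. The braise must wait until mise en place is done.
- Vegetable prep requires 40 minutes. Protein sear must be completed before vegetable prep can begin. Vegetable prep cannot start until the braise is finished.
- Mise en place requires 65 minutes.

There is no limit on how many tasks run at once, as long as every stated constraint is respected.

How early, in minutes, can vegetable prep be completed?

Nothing blocks mise en place, so it runs from minute 0 to minute 65.
After mise en place (finishes minute 65), the braise can start at minute 65 and finishes at minute 95.
Sauce base waits on mise en place (finishes minute 65), so it starts at minute 65 and finishes at 65 + 35 = minute 100.
For protein sear: sauce base (finishes minute 100); the braise (finishes minute 95). Taking the maximum gives a start of minute 100, and it finishes at 100 + 60 = minute 160.
Vegetable prep cannot start until protein sear (finishes minute 160); the braise (finishes minute 95). The controlling bound is minute 160, so vegetable prep finishes at 160 + 40 = minute 200.

200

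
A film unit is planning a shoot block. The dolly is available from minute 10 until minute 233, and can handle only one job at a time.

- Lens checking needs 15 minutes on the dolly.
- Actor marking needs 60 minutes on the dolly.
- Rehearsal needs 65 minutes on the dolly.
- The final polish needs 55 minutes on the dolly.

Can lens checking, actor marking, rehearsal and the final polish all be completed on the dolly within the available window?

The dolly window is 233 − 10 = 223 minutes.
Running back to back, the jobs need 15 + 60 + 65 + 55 = 195 minutes on the dolly.
Since 195 ≤ 223, they fit within the window.

Yes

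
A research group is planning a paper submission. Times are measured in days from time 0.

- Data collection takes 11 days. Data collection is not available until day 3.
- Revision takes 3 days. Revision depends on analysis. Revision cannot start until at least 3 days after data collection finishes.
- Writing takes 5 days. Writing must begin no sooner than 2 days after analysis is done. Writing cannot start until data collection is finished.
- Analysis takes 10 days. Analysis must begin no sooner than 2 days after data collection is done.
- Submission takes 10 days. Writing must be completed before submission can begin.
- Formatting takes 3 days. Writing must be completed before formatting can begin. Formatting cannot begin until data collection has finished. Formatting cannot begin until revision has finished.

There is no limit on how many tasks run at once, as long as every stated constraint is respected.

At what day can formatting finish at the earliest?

After its own release at day 3, data collection can start at day 3 and finishes at day 14.
Analysis cannot begin until data collection (finishes day 14, plus 2-day gap → day 16). It runs from day 16 to 16 + 10 = day 26.
For revision: analysis (finishes day 26); data collection (finishes day 14, plus 3-day gap → day 17). Taking the maximum gives a start of day 26, and it finishes at 26 + 3 = day 29.
Writing cannot start until analysis (finishes day 26, plus 2-day gap → day 28); data collection (finishes day 14). The controlling bound is day 28, so writing finishes at 28 + 5 = day 33.
Formatting needs all of writing (finishes day 33); data collection (finishes day 14); revision (finishes day 29). That puts its earliest start at day 33; it finishes at 33 + 3 = day 36.

36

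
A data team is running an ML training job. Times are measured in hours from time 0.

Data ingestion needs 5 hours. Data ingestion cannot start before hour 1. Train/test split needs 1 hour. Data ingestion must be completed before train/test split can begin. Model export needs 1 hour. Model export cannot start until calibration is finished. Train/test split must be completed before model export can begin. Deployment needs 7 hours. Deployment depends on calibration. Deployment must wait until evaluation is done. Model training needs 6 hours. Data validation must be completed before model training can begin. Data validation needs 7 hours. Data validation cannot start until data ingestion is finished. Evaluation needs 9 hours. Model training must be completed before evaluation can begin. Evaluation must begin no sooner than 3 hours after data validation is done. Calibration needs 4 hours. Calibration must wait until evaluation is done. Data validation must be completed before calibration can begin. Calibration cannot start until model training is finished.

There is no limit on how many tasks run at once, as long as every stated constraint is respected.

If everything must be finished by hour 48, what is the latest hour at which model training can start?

To finish by hour 48, model export (duration 1) must start no later than hour 47.
Deployment has no dependents, so it just needs to finish by hour 48. Starting by 48 − 7 = hour 41 achieves that.
Calibration must finish in time for model export (must start by hour 47); deployment (must start by hour 41). The tightest is hour 41, so calibration must start by 41 − 4 = hour 37.
Evaluation must finish in time for calibration (must start by hour 37); deployment (must start by hour 41). The tightest is hour 37, so evaluation must start by 37 − 9 = hour 28.
For model training: evaluation (must start by hour 28); calibration (must start by hour 37). The most restrictive is hour 28; with a 6-hour duration, model training must start by hour 22.

22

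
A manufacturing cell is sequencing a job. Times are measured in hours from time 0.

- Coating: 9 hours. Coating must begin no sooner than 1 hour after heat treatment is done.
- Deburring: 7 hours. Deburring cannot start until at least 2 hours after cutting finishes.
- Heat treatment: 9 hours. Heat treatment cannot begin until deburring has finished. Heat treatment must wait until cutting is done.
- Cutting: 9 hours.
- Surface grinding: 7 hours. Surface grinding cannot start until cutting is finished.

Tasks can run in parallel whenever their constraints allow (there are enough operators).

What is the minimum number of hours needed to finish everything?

Cutting has no prerequisites, so it starts at hour 0 and finishes at hour 9.
Surface grinding waits on cutting (finishes hour 9), so it starts at hour 9 and finishes at 9 + 7 = hour 16.
Deburring cannot begin until cutting (finishes hour 9, plus 2-hour gap → hour 11). It runs from hour 11 to 11 + 7 = hour 18.
For heat treatment: deburring (finishes hour 18); cutting (finishes hour 9). Taking the maximum gives a start of hour 18, and it finishes at 18 + 9 = hour 27.
After heat treatment (finishes hour 27, plus 1-hour gap → hour 28), coating can start at hour 28 and finishes at hour 37.
All tasks are finished once the last one completes. Finish times: Cutting at 9, Deburring at 18, Heat treatment at 27, Surface grinding at 16, Coating at 37. The latest is hour 37.

37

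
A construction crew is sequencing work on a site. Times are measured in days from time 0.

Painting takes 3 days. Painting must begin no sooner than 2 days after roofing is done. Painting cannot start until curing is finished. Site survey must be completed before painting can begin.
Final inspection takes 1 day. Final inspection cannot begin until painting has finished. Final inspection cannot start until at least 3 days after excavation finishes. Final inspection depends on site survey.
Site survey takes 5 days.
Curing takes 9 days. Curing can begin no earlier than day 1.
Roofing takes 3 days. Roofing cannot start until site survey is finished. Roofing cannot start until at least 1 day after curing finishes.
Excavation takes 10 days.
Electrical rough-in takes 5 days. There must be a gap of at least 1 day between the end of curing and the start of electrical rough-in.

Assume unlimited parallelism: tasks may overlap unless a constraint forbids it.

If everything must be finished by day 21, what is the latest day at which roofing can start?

Final inspection has no dependents, so it just needs to finish by day 21. Starting by 21 − 1 = day 20 achieves that.
Painting feeds into final inspection (must start by day 20); so painting must finish by day 20 and therefore start by day 17.
Roofing has to be done before painting (must start by day 17, minus 2-day gap → day 15). That means finishing by day 15, i.e. starting by 15 − 3 = day 12.

12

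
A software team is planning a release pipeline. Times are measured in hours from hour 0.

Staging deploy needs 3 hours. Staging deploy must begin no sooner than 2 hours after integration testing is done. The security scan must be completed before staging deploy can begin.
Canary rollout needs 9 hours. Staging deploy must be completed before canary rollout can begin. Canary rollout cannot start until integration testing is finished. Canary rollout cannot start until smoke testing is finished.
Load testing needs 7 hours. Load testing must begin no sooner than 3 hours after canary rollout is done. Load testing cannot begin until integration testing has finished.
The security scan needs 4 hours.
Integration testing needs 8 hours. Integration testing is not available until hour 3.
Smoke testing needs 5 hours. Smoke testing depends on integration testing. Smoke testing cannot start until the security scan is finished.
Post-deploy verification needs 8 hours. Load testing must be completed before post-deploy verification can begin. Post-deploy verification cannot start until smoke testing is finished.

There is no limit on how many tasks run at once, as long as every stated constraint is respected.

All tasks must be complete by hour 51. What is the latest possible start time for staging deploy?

Post-deploy verification must finish by hour 51; it takes 8 hours, so it must start by 51 − 8 = hour 43.
Load testing must finish before post-deploy verification (must start by hour 43). With a 7-hour duration, load testing must start by 43 − 7 = hour 36.
Since load testing (must start by hour 36, minus 3-hour gap → hour 33) depends on it, canary rollout must finish by hour 33. Backing off its 9-hour duration gives a latest start of hour 24.
Staging deploy must finish before canary rollout (must start by hour 24). With a 3-hour duration, staging deploy must start by 24 − 3 = hour 21.

21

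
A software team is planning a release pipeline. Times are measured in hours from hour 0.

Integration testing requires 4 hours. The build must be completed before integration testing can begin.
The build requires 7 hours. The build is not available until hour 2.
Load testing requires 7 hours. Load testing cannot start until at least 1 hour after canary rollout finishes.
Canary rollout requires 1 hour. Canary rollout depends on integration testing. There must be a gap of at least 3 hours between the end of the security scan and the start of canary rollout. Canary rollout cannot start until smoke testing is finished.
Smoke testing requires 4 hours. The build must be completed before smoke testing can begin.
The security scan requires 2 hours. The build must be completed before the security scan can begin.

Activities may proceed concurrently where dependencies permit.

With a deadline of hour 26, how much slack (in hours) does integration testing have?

The build waits on its own release at hour 2, so it starts at hour 2 and finishes at 2 + 7 = hour 9.
After the build (finishes hour 9), integration testing can start at hour 9 and finishes at hour 13.

Working backward from the deadline:
To finish by hour 26, load testing (duration 7) must start no later than hour 19.
Canary rollout has to be done before load testing (must start by hour 19, minus 1-hour gap → hour 18). That means finishing by hour 18, i.e. starting by 18 − 1 = hour 17.
Integration testing has to be done before canary rollout (must start by hour 17). That means finishing by hour 17, i.e. starting by 17 − 4 = hour 13.
So integration testing can start as early as hour 9 and as late as hour 13, giving 13 − 9 = 4 hours of slack.

4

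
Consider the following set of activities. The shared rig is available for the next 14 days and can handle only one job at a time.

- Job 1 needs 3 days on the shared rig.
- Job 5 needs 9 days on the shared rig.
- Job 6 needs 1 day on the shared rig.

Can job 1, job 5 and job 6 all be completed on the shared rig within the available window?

Running back to back, the jobs need 3 + 9 + 1 = 13 days on the shared rig.
Since 13 ≤ 14, they fit within the window.

Yes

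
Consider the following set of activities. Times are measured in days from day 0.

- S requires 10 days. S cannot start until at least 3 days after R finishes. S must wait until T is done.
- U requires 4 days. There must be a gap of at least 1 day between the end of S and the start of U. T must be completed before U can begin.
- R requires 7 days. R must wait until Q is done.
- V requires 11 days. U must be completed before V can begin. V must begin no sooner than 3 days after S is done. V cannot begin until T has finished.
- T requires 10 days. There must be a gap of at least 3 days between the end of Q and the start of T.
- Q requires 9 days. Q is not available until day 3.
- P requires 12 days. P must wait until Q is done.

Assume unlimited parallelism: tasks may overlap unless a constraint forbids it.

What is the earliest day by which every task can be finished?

Q cannot begin until its own release at day 3. It runs from day 3 to 3 + 9 = day 12.
After Q (finishes day 12, plus 3-day gap → day 15), T can start at day 15 and finishes at day 25.
R waits on Q (finishes day 12), so it starts at day 12 and finishes at 12 + 7 = day 19.
S cannot start until R (finishes day 19, plus 3-day gap → day 22); T (finishes day 25). The controlling bound is day 25, so S finishes at 25 + 10 = day 35.
For U: S (finishes day 35, plus 1-day gap → day 36); T (finishes day 25). Taking the maximum gives a start of day 36, and it finishes at 36 + 4 = day 40.
For V: U (finishes day 40); S (finishes day 35, plus 3-day gap → day 38); T (finishes day 25). Taking the maximum gives a start of day 40, and it finishes at 40 + 11 = day 51.
P waits on Q (finishes day 12), so it starts at day 12 and finishes at 12 + 12 = day 24.
All tasks are finished once the last one completes. Finish times: P at 24, Q at 12, R at 19, S at 35, T at 25, U at 40, V at 51. The latest is day 51.

51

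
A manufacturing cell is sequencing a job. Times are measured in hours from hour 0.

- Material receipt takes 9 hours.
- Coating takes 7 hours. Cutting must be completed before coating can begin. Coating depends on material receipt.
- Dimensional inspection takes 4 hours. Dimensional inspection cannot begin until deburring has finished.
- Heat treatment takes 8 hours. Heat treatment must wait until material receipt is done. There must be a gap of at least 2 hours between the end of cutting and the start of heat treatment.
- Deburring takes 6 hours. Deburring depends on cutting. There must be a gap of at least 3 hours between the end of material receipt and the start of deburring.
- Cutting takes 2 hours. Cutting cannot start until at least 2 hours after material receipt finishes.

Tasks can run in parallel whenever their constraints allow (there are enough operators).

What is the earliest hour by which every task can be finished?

23

Material receipt has no prerequisites, so it starts at hour 0 and finishes at hour 9.
Cutting cannot begin until material receipt (finishes hour 9, plus 2-hour gap → hour 11). It runs from hour 11 to 11 + 2 = hour 13.
For coating: cutting (finishes hour 13); material receipt (finishes hour 9). Taking the maximum gives a start of hour 13, and it finishes at 13 + 7 = hour 20.
For heat treatment: material receipt (finishes hour 9); cutting (finishes hour 13, plus 2-hour gap → hour 15). Taking the maximum gives a start of hour 15, and it finishes at 15 + 8 = hour 23.
Deburring cannot start until cutting (finishes hour 13); material receipt (finishes hour 9, plus 3-hour gap → hour 12). The controlling bound is hour 13, so deburring finishes at 13 + 6 = hour 19.
Dimensional inspection cannot begin until deburring (finishes hour 19). It runs from hour 19 to 19 + 4 = hour 23.
All tasks are finished once the last one completes. Finish times: Material receipt at 9, Cutting at 13, Deburring at 19, Heat treatment at 23, Dimensional inspection at 23, Coating at 20. The latest is hour 23.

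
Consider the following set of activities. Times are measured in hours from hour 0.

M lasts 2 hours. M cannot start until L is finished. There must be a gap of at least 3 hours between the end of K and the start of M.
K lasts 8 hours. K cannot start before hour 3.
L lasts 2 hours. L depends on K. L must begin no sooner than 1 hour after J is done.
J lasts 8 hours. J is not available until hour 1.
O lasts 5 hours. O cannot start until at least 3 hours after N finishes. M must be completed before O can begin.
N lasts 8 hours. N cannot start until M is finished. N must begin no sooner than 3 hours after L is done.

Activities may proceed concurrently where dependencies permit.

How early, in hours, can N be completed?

After its own release at hour 3, K can start at hour 3 and finishes at hour 11.
After its own release at hour 1, J can start at hour 1 and finishes at hour 9.
L has to wait for K (finishes hour 11); J (finishes hour 9, plus 1-hour gap → hour 10). The latest of these is hour 11, so L runs hour 11 to 11 + 2 = hour 13.
M needs all of L (finishes hour 13); K (finishes hour 11, plus 3-hour gap → hour 14). That puts its earliest start at hour 14; it finishes at 14 + 2 = hour 16.
N has to wait for M (finishes hour 16); L (finishes hour 13, plus 3-hour gap → hour 16). The latest of these is hour 16, so N runs hour 16 to 16 + 8 = hour 24.

24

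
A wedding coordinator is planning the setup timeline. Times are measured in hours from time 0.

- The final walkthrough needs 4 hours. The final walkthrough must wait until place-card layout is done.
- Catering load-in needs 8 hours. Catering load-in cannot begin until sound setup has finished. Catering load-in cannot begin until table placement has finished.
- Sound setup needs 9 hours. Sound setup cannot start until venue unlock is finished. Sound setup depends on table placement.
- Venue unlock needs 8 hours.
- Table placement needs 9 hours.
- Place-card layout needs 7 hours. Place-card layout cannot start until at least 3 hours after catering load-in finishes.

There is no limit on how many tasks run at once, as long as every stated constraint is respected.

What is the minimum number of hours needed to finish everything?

Nothing blocks table placement, so it runs from hour 0 to hour 9.
Nothing blocks venue unlock, so it runs from hour 0 to hour 8.
Sound setup cannot start until venue unlock (finishes hour 8); table placement (finishes hour 9). The controlling bound is hour 9, so sound setup finishes at 9 + 9 = hour 18.
Catering load-in needs all of sound setup (finishes hour 18); table placement (finishes hour 9). That puts its earliest start at hour 18; it finishes at 18 + 8 = hour 26.
Place-card layout waits on catering load-in (finishes hour 26, plus 3-hour gap → hour 29), so it starts at hour 29 and finishes at 29 + 7 = hour 36.
The final walkthrough waits on place-card layout (finishes hour 36), so it starts at hour 36 and finishes at 36 + 4 = hour 40.
All tasks are finished once the last one completes. Finish times: Venue unlock at 8, Table placement at 9, Sound setup at 18, Catering load-in at 26, Place-card layout at 36, The final walkthrough at 40. The latest is hour 40.

40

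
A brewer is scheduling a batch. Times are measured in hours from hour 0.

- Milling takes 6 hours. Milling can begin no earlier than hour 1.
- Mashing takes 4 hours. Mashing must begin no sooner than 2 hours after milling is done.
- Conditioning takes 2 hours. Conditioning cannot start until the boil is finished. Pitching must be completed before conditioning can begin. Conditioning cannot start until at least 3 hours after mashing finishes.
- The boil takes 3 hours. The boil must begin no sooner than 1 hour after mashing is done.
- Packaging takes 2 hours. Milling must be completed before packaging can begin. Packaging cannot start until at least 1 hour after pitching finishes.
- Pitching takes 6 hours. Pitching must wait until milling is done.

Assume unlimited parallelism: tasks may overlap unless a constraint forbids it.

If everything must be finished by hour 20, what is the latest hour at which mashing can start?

Nothing follows conditioning; the deadline of hour 20 is its only limit. It must start by 20 − 2 = hour 18.
The boil has to be done before conditioning (must start by hour 18). That means finishing by hour 18, i.e. starting by 18 − 3 = hour 15.
For mashing: the boil (must start by hour 15, minus 1-hour gap → hour 14); conditioning (must start by hour 18, minus 3-hour gap → hour 15). The most restrictive is hour 14; with a 4-hour duration, mashing must start by hour 10.

10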